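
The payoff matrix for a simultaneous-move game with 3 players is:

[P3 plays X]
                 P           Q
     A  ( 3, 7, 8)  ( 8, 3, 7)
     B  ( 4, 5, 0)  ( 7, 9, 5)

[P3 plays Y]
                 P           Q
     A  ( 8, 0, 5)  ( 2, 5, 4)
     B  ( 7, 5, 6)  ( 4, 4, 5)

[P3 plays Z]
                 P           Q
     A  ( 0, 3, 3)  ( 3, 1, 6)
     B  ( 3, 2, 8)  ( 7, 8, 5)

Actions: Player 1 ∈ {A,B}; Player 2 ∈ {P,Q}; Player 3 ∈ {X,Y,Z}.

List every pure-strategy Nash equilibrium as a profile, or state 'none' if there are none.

(A,P,X): not NE [P1→B gives 4>3]
(A,P,Y): not NE [P2→Q gives 5>0; P3→X gives 8>5]
(A,P,Z): not NE [P1→B gives 3>0; P3→X gives 8>3]
(A,Q,X): not NE [P2→P gives 7>3]
(A,Q,Y): not NE [P1→B gives 4>2; P3→X gives 7>4]
(A,Q,Z): not NE [P1→B gives 7>3; P2→P gives 3>1; P3→X gives 7>6]
(B,P,X): not NE [P2→Q gives 9>5; P3→Z gives 8>0]
(B,P,Y): not NE [P1→A gives 8>7; P3→Z gives 8>6]
(B,P,Z): not NE [P2→Q gives 8>2]
(B,Q,X): not NE [P1→A gives 8>7]
(B,Q,Y): not NE [P2→P gives 5>4]
(B,Q,Z): NE

Nash profiles: (B,Q,Z)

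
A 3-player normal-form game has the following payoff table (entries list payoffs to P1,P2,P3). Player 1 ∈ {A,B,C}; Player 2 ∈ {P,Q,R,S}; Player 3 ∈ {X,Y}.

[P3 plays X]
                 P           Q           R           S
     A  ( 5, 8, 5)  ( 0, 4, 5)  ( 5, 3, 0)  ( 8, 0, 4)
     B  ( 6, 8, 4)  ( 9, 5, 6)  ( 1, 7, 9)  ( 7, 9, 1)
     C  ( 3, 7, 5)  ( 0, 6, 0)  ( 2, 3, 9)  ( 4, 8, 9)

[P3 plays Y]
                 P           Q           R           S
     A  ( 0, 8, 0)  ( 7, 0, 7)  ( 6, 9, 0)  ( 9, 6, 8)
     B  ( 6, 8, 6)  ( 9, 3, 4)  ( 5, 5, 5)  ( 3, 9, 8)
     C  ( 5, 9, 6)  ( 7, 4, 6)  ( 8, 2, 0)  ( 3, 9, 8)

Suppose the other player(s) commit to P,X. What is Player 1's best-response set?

argmax u_1 = {B}

u_1(A vs P,X) = 5
u_1(B vs P,X) = 6
u_1(C vs P,X) = 3
max payoff 6 at {B}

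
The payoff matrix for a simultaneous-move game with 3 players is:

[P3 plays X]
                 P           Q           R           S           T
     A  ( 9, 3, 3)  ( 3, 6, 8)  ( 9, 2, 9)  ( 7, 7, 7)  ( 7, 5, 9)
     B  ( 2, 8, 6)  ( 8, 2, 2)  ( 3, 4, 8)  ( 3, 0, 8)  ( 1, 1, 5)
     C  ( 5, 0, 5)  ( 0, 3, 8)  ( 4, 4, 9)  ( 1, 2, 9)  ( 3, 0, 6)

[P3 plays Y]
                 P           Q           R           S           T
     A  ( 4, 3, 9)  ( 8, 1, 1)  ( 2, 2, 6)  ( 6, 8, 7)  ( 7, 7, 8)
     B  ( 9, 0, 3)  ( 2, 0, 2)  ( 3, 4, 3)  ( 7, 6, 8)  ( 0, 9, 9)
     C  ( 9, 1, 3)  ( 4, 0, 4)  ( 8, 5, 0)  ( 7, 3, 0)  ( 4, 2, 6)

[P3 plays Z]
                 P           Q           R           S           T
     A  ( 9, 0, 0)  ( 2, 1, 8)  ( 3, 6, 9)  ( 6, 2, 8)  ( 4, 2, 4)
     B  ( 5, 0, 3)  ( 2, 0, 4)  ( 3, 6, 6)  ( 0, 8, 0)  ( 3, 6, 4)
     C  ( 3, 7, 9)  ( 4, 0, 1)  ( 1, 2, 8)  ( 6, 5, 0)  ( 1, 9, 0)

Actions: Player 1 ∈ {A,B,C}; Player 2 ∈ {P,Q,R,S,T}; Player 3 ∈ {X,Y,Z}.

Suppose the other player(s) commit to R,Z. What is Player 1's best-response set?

u_1(A vs R,Z) = 3
u_1(B vs R,Z) = 3
u_1(C vs R,Z) = 1
max payoff 3 at {A,B}

argmax u_1 = {A,B}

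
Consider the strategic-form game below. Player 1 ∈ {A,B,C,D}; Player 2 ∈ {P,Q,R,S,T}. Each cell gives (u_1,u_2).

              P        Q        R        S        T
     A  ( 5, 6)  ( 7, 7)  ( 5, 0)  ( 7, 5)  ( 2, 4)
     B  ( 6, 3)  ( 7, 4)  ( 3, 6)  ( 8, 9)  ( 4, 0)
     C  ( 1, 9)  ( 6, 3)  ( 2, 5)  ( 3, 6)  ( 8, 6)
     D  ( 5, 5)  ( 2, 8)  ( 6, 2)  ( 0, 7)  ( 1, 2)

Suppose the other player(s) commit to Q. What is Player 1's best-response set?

u_1(A vs Q) = 7
u_1(B vs Q) = 7
u_1(C vs Q) = 6
u_1(D vs Q) = 2
max payoff 7 at {A,B}

P1 best: {A,B}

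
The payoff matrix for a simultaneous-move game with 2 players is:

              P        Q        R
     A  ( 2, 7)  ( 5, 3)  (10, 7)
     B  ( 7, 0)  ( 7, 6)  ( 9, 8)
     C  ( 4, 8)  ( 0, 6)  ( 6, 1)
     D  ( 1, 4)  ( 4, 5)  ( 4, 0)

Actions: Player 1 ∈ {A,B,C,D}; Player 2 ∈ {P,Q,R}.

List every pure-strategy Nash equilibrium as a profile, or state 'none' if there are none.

(A,P): not NE [P1→B gives 7>2]
(A,Q): not NE [P1→B gives 7>5; P2→R gives 7>3]
(A,R): NE
(B,P): not NE [P2→R gives 8>0]
(B,Q): not NE [P2→R gives 8>6]
(B,R): not NE [P1→A gives 10>9]
(C,P): not NE [P1→B gives 7>4]
(C,Q): not NE [P1→B gives 7>0; P2→P gives 8>6]
(C,R): not NE [P1→A gives 10>6; P2→P gives 8>1]
(D,P): not NE [P1→B gives 7>1; P2→Q gives 5>4]
(D,Q): not NE [P1→B gives 7>4]
(D,R): not NE [P1→A gives 10>4; P2→Q gives 5>0]

PSNE = {(A,R)}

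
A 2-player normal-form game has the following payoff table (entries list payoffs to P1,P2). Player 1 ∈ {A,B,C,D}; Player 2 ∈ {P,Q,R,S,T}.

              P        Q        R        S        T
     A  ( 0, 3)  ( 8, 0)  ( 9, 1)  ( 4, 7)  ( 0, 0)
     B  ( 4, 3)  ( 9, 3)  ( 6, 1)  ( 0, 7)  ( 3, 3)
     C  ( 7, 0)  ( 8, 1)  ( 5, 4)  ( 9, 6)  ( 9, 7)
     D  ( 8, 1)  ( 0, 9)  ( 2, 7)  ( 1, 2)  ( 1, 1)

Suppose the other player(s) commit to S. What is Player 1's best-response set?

P1 best: {C}

u_1(A vs S) = 4
u_1(B vs S) = 0
u_1(C vs S) = 9
u_1(D vs S) = 1
max payoff 9 at {C}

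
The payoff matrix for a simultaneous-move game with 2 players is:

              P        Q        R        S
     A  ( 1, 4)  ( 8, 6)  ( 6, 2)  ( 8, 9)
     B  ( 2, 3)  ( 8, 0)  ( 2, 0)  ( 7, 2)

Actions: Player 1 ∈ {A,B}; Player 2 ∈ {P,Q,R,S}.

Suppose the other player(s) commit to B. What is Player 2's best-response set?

P2 best: {P}

u_2(P vs B) = 3
u_2(Q vs B) = 0
u_2(R vs B) = 0
u_2(S vs B) = 2
max payoff 3 at {P}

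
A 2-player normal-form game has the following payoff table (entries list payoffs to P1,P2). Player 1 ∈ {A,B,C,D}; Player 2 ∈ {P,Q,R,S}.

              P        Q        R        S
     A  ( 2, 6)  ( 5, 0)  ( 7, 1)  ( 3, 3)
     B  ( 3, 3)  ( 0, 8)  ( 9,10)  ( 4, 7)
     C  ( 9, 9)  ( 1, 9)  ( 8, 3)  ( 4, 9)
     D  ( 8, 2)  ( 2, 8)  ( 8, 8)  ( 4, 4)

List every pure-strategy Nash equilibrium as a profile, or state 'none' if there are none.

PSNE = {(B,R), (C,P), (C,S)}

(A,P): not NE [P1→C gives 9>2]
(A,Q): not NE [P2→P gives 6>0]
(A,R): not NE [P1→B gives 9>7; P2→P gives 6>1]
(A,S): not NE [P1→D gives 4>3; P2→P gives 6>3]
(B,P): not NE [P1→C gives 9>3; P2→R gives 10>3]
(B,Q): not NE [P1→A gives 5>0; P2→R gives 10>8]
(B,R): NE
(B,S): not NE [P2→R gives 10>7]
(C,P): NE
(C,Q): not NE [P1→A gives 5>1]
(C,R): not NE [P1→B gives 9>8; P2→S gives 9>3]
(C,S): NE
(D,P): not NE [P1→C gives 9>8; P2→R gives 8>2]
(D,Q): not NE [P1→A gives 5>2]
(D,R): not NE [P1→B gives 9>8]
(D,S): not NE [P2→R gives 8>4]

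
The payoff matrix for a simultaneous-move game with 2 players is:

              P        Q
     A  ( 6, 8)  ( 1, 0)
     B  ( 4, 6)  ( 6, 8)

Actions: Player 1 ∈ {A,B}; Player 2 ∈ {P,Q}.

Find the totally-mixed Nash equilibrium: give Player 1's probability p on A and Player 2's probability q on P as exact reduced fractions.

P1 indiff ⇒ q·6+(1-q)·1 = q·4+(1-q)·6 ⇒ q(2) = (1-q)(5) ⇒ q = 5/7
P2 indiff ⇒ p·8+(1-p)·6 = p·0+(1-p)·8 ⇒ p(8) = (1-p)(2) ⇒ p = 1/5

P1 mixes 1/5 on A; P2 mixes 5/7 on P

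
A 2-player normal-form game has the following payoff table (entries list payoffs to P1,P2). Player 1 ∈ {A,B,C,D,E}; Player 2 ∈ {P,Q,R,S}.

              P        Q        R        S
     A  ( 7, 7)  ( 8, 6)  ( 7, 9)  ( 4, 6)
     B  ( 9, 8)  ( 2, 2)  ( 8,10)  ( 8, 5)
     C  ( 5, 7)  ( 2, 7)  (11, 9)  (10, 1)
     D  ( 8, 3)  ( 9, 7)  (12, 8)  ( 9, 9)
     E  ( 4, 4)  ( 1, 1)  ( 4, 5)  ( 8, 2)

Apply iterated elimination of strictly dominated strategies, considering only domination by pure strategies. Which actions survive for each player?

P1 drop A (D beats it: P:8>7 Q:9>8 R:12>7 S:9>4)
P1 drop E (C beats it: P:5>4 Q:2>1 R:11>4 S:10>8)
P2 drop P (R beats it: B:10>8 C:9>7 D:8>3)
P1 drop B (D beats it: Q:9>2 R:12>8 S:9>8)
P2 drop Q (R beats it: C:9>7 D:8>7)
P1→{C,D} P2→{R,S}

Survivors P1:{C,D} P2:{R,S}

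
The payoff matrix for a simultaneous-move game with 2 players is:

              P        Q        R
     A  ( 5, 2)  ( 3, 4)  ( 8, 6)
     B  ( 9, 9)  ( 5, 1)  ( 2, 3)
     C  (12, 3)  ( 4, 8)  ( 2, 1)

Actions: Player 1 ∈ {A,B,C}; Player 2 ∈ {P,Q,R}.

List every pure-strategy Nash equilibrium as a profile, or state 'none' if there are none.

(A,P): not NE [P1→C gives 12>5; P2→R gives 6>2]
(A,Q): not NE [P1→B gives 5>3; P2→R gives 6>4]
(A,R): NE
(B,P): not NE [P1→C gives 12>9]
(B,Q): not NE [P2→P gives 9>1]
(B,R): not NE [P1→A gives 8>2; P2→P gives 9>3]
(C,P): not NE [P2→Q gives 8>3]
(C,Q): not NE [P1→B gives 5>4]
(C,R): not NE [P1→A gives 8>2; P2→Q gives 8>1]

NE set: (A,R)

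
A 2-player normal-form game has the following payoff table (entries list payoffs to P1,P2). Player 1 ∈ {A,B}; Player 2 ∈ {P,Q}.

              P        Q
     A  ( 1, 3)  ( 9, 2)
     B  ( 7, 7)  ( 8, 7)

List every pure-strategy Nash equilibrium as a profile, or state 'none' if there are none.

PSNE = {(B,P)}

(A,P): not NE [P1→B gives 7>1]
(A,Q): not NE [P2→P gives 3>2]
(B,P): NE
(B,Q): not NE [P1→A gives 9>8]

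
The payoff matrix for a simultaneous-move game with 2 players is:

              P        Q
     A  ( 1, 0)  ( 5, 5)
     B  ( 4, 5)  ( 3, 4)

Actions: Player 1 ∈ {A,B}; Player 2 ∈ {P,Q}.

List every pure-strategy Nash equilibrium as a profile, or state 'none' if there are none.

(A,P): not NE [P1→B gives 4>1; P2→Q gives 5>0]
(A,Q): NE
(B,P): NE
(B,Q): not NE [P1→A gives 5>3; P2→P gives 5>4]

NE set: (A,Q), (B,P)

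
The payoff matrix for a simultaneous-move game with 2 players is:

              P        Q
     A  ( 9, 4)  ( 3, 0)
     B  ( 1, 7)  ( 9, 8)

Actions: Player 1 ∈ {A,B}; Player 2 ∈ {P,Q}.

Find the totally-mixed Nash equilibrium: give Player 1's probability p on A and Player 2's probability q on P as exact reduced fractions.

P1 indiff ⇒ q·9+(1-q)·3 = q·1+(1-q)·9 ⇒ q(8) = (1-q)(6) ⇒ q = 3/7
P2 indiff ⇒ p·4+(1-p)·7 = p·0+(1-p)·8 ⇒ p(4) = (1-p)(1) ⇒ p = 1/5

(p,q) = (1/5, 3/7)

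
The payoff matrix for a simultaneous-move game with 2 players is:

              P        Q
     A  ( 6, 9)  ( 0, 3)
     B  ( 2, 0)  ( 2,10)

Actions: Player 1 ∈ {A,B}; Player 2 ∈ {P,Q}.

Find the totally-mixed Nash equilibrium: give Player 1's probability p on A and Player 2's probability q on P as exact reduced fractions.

P1 indiff ⇒ q·6+(1-q)·0 = q·2+(1-q)·2 ⇒ q(4) = (1-q)(2) ⇒ q = 1/3
P2 indiff ⇒ p·9+(1-p)·0 = p·3+(1-p)·10 ⇒ p(6) = (1-p)(10) ⇒ p = 5/8

p=5/8, q=1/3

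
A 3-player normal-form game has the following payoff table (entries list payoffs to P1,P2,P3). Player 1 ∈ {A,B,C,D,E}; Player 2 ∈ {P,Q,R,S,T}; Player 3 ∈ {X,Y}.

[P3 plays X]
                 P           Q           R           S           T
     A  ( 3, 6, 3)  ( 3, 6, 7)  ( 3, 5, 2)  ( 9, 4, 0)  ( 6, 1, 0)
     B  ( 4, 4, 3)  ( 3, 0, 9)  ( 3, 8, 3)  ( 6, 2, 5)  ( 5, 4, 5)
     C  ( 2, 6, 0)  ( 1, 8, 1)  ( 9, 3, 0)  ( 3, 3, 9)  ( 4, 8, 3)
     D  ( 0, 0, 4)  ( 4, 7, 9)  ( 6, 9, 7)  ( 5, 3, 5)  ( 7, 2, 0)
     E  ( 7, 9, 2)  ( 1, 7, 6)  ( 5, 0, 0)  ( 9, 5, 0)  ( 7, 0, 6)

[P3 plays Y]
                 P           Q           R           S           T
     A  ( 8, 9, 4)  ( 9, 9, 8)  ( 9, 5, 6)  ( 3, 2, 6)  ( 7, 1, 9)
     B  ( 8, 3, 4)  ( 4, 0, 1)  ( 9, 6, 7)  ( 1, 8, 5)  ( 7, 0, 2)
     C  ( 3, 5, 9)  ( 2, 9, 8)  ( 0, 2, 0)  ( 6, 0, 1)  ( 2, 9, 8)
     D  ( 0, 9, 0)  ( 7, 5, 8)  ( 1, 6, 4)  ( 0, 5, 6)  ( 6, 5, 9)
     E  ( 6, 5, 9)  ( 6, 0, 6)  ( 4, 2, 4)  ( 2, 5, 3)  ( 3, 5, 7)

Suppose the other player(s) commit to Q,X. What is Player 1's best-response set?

u_1(A vs Q,X) = 3
u_1(B vs Q,X) = 3
u_1(C vs Q,X) = 1
u_1(D vs Q,X) = 4
u_1(E vs Q,X) = 1
max payoff 4 at {D}

BR_1 = {D}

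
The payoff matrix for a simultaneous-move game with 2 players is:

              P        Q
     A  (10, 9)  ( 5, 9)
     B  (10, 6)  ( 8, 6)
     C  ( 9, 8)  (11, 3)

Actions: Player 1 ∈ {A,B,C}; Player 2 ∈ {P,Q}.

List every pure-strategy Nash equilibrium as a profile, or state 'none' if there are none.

(A,P): NE
(A,Q): not NE [P1→C gives 11>5]
(B,P): NE
(B,Q): not NE [P1→C gives 11>8]
(C,P): not NE [P1→B gives 10>9]
(C,Q): not NE [P2→P gives 8>3]

NE set: (A,P), (B,P)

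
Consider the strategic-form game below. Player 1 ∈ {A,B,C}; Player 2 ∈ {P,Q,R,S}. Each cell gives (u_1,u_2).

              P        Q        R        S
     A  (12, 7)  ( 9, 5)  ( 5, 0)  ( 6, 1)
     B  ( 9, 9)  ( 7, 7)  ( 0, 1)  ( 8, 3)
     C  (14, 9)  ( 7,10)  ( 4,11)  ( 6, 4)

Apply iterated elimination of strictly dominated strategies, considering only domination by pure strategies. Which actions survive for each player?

P2 drop S (P beats it: A:7>1 B:9>3 C:9>4)
P1 drop B (A beats it: P:12>9 Q:9>7 R:5>0)
P1→{A,C} P2→{P,Q,R}

IESDS → P1:{A,C} P2:{P,Q,R}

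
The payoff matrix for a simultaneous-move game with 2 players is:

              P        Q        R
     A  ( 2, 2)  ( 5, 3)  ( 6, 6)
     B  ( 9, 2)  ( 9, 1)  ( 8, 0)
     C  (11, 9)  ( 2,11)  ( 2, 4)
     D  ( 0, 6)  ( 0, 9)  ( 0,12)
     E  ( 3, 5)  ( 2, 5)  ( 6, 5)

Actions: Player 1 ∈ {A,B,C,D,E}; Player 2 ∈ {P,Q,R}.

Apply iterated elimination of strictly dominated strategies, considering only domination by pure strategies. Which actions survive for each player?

Survivors P1:{B,C} P2:{P,Q}

P1 drop A (B beats it: P:9>2 Q:9>5 R:8>6)
P1 drop D (B beats it: P:9>0 Q:9>0 R:8>0)
P1 drop E (B beats it: P:9>3 Q:9>2 R:8>6)
P2 drop R (P beats it: B:2>0 C:9>4)
P1→{B,C} P2→{P,Q}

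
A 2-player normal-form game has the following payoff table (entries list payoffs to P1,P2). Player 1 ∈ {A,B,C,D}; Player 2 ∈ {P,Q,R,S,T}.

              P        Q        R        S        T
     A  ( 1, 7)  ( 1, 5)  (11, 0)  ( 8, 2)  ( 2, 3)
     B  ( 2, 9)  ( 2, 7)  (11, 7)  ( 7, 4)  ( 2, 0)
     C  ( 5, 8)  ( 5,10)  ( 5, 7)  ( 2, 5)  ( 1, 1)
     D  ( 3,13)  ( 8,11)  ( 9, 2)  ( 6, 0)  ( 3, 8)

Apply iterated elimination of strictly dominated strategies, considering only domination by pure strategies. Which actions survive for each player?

Remaining: P1:{C,D} P2:{P,Q}

P2 drop R (P beats it: A:7>0 B:9>7 C:8>7 D:13>2)
P2 drop S (P beats it: A:7>2 B:9>4 C:8>5 D:13>0)
P1 drop A (D beats it: P:3>1 Q:8>1 T:3>2)
P1 drop B (D beats it: P:3>2 Q:8>2 T:3>2)
P2 drop T (P beats it: C:8>1 D:13>8)
P1→{C,D} P2→{P,Q}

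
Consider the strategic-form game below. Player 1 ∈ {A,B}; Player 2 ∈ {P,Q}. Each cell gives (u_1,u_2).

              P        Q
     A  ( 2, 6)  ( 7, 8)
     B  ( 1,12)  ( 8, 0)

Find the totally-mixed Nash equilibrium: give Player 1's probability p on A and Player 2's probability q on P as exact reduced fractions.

(p,q) = (6/7, 1/2)

P1 indiff ⇒ q·2+(1-q)·7 = q·1+(1-q)·8 ⇒ q(1) = (1-q)(1) ⇒ q = 1/2
P2 indiff ⇒ p·6+(1-p)·12 = p·8+(1-p)·0 ⇒ p(-2) = (1-p)(-12) ⇒ p = 6/7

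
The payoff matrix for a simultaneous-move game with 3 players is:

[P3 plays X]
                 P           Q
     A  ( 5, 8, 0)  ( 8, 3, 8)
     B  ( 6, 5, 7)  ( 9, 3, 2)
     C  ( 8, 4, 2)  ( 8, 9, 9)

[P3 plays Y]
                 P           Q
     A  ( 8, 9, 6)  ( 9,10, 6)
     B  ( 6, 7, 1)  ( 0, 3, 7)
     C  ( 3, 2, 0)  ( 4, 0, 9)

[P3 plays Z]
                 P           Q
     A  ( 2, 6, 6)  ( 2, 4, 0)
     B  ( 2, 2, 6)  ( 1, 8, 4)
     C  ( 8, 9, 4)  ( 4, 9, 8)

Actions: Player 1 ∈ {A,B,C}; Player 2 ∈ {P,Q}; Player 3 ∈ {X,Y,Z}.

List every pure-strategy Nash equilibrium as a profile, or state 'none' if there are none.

(A,P,X): not NE [P1→C gives 8>5; P3→Z gives 6>0]
(A,P,Y): not NE [P2→Q gives 10>9]
(A,P,Z): not NE [P1→C gives 8>2]
(A,Q,X): not NE [P1→B gives 9>8; P2→P gives 8>3]
(A,Q,Y): not NE [P3→X gives 8>6]
(A,Q,Z): not NE [P1→C gives 4>2; P2→P gives 6>4; P3→X gives 8>0]
(B,P,X): not NE [P1→C gives 8>6]
(B,P,Y): not NE [P1→A gives 8>6; P3→X gives 7>1]
(B,P,Z): not NE [P1→C gives 8>2; P2→Q gives 8>2; P3→X gives 7>6]
(B,Q,X): not NE [P2→P gives 5>3; P3→Y gives 7>2]
(B,Q,Y): not NE [P1→A gives 9>0; P2→P gives 7>3]
(B,Q,Z): not NE [P1→C gives 4>1; P3→Y gives 7>4]
(C,P,X): not NE [P2→Q gives 9>4; P3→Z gives 4>2]
(C,P,Y): not NE [P1→A gives 8>3; P3→Z gives 4>0]
(C,P,Z): NE
(C,Q,X): not NE [P1→B gives 9>8]
(C,Q,Y): not NE [P1→A gives 9>4; P2→P gives 2>0]
(C,Q,Z): not NE [P3→Y gives 9>8]

PSNE = {(C,P,Z)}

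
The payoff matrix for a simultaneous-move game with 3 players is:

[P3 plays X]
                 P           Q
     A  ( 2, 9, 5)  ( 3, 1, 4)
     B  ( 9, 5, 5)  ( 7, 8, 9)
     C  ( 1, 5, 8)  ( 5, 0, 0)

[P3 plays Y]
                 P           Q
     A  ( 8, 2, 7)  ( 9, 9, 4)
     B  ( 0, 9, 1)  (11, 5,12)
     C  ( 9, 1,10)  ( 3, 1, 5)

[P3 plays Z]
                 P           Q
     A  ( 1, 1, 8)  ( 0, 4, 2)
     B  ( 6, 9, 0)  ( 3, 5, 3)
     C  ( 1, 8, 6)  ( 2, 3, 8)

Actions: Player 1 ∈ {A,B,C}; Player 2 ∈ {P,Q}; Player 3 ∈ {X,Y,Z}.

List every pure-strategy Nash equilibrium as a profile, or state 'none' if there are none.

(A,P,X): not NE [P1→B gives 9>2; P3→Z gives 8>5]
(A,P,Y): not NE [P1→C gives 9>8; P2→Q gives 9>2; P3→Z gives 8>7]
(A,P,Z): not NE [P1→B gives 6>1; P2→Q gives 4>1]
(A,Q,X): not NE [P1→B gives 7>3; P2→P gives 9>1]
(A,Q,Y): not NE [P1→B gives 11>9]
(A,Q,Z): not NE [P1→B gives 3>0; P3→Y gives 4>2]
(B,P,X): not NE [P2→Q gives 8>5]
(B,P,Y): not NE [P1→C gives 9>0; P3→X gives 5>1]
(B,P,Z): not NE [P3→X gives 5>0]
(B,Q,X): not NE [P3→Y gives 12>9]
(B,Q,Y): not NE [P2→P gives 9>5]
(B,Q,Z): not NE [P2→P gives 9>5; P3→Y gives 12>3]
(C,P,X): not NE [P1→B gives 9>1; P3→Y gives 10>8]
(C,P,Y): NE
(C,P,Z): not NE [P1→B gives 6>1; P3→Y gives 10>6]
(C,Q,X): not NE [P1→B gives 7>5; P2→P gives 5>0; P3→Z gives 8>0]
(C,Q,Y): not NE [P1→B gives 11>3; P3→Z gives 8>5]
(C,Q,Z): not NE [P1→B gives 3>2; P2→P gives 8>3]

PSNE = {(C,P,Y)}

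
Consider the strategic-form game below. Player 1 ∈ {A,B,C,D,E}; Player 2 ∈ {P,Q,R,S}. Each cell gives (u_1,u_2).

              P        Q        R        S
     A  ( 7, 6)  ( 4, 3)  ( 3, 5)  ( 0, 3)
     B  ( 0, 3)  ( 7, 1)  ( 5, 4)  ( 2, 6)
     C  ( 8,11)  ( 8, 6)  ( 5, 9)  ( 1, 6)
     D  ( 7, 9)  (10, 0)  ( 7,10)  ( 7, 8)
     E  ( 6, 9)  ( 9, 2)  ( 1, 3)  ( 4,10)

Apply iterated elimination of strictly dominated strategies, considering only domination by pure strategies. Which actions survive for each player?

P1 drop A (C beats it: P:8>7 Q:8>4 R:5>3 S:1>0)
P1 drop B (D beats it: P:7>0 Q:10>7 R:7>5 S:7>2)
P1 drop E (D beats it: P:7>6 Q:10>9 R:7>1 S:7>4)
P2 drop Q (P beats it: C:11>6 D:9>0)
P2 drop S (P beats it: C:11>6 D:9>8)
P1→{C,D} P2→{P,R}

Survivors P1:{C,D} P2:{P,R}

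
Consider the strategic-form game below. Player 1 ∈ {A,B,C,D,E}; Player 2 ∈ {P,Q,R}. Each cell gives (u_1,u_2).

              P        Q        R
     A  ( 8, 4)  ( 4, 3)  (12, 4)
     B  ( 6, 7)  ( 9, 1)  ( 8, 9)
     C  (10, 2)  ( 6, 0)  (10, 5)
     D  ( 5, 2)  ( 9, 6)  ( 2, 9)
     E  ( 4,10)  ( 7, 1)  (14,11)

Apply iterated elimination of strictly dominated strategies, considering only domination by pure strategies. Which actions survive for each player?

Remaining: P1:{A,C,E} P2:{P,R}

P2 drop Q (R beats it: A:4>3 B:9>1 C:5>0 D:9>6 E:11>1)
P1 drop B (A beats it: P:8>6 R:12>8)
P1 drop D (A beats it: P:8>5 R:12>2)
P1→{A,C,E} P2→{P,R}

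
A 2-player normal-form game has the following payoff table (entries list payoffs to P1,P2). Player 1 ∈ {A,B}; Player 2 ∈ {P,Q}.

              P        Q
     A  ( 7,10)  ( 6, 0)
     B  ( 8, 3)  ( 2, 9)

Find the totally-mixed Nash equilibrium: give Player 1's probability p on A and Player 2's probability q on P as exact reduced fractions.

P1 indiff ⇒ q·7+(1-q)·6 = q·8+(1-q)·2 ⇒ q(-1) = (1-q)(-4) ⇒ q = 4/5
P2 indiff ⇒ p·10+(1-p)·3 = p·0+(1-p)·9 ⇒ p(10) = (1-p)(6) ⇒ p = 3/8

(p,q) = (3/8, 4/5)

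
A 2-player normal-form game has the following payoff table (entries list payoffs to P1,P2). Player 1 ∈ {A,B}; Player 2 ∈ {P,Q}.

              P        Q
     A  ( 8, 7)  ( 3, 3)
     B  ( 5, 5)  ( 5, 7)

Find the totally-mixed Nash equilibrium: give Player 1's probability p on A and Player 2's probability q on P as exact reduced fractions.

P1 mixes 1/3 on A; P2 mixes 2/5 on P

P1 indiff ⇒ q·8+(1-q)·3 = q·5+(1-q)·5 ⇒ q(3) = (1-q)(2) ⇒ q = 2/5
P2 indiff ⇒ p·7+(1-p)·5 = p·3+(1-p)·7 ⇒ p(4) = (1-p)(2) ⇒ p = 1/3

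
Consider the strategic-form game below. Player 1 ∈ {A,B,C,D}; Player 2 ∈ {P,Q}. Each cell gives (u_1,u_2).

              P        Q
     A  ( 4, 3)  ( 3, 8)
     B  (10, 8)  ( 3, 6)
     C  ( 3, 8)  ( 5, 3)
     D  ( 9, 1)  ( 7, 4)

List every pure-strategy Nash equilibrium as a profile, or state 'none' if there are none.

NE set: (B,P), (D,Q)

(A,P): not NE [P1→B gives 10>4; P2→Q gives 8>3]
(A,Q): not NE [P1→D gives 7>3]
(B,P): NE
(B,Q): not NE [P1→D gives 7>3; P2→P gives 8>6]
(C,P): not NE [P1→B gives 10>3]
(C,Q): not NE [P1→D gives 7>5; P2→P gives 8>3]
(D,P): not NE [P1→B gives 10>9; P2→Q gives 4>1]
(D,Q): NE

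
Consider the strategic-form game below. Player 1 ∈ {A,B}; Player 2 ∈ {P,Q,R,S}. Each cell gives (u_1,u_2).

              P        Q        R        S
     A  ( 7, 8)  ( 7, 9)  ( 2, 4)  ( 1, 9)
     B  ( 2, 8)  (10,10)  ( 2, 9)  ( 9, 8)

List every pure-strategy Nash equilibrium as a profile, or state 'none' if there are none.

(A,P): not NE [P2→S gives 9>8]
(A,Q): not NE [P1→B gives 10>7]
(A,R): not NE [P2→S gives 9>4]
(A,S): not NE [P1→B gives 9>1]
(B,P): not NE [P1→A gives 7>2; P2→Q gives 10>8]
(B,Q): NE
(B,R): not NE [P2→Q gives 10>9]
(B,S): not NE [P2→Q gives 10>8]

NE set: (B,Q)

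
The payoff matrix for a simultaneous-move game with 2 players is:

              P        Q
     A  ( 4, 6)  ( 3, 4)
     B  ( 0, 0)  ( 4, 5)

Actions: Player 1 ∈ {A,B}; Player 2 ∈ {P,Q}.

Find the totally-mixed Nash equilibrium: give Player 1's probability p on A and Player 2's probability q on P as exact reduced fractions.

(p,q) = (5/7, 1/5)

P1 indiff ⇒ q·4+(1-q)·3 = q·0+(1-q)·4 ⇒ q(4) = (1-q)(1) ⇒ q = 1/5
P2 indiff ⇒ p·6+(1-p)·0 = p·4+(1-p)·5 ⇒ p(2) = (1-p)(5) ⇒ p = 5/7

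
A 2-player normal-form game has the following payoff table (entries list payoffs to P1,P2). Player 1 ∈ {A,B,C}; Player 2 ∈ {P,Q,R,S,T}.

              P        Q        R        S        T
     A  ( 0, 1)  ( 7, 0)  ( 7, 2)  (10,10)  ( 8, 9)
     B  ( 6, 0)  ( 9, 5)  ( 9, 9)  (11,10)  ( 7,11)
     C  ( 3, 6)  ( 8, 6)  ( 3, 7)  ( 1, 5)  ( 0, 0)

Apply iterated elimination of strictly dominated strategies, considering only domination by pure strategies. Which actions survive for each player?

P1 drop C (B beats it: P:6>3 Q:9>8 R:9>3 S:11>1 T:7>0)
P2 drop P (R beats it: A:2>1 B:9>0)
P2 drop Q (R beats it: A:2>0 B:9>5)
P2 drop R (S beats it: A:10>2 B:10>9)
P1→{A,B} P2→{S,T}

Survivors P1:{A,B} P2:{S,T}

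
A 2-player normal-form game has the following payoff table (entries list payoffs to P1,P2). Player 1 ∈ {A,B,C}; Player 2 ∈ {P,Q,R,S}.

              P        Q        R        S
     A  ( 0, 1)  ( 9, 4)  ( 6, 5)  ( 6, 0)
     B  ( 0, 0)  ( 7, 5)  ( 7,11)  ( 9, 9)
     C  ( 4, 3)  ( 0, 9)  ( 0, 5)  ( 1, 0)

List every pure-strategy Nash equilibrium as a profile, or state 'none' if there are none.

NE set: (B,R)

(A,P): not NE [P1→C gives 4>0; P2→R gives 5>1]
(A,Q): not NE [P2→R gives 5>4]
(A,R): not NE [P1→B gives 7>6]
(A,S): not NE [P1→B gives 9>6; P2→R gives 5>0]
(B,P): not NE [P1→C gives 4>0; P2→R gives 11>0]
(B,Q): not NE [P1→A gives 9>7; P2→R gives 11>5]
(B,R): NE
(B,S): not NE [P2→R gives 11>9]
(C,P): not NE [P2→Q gives 9>3]
(C,Q): not NE [P1→A gives 9>0]
(C,R): not NE [P1→B gives 7>0; P2→Q gives 9>5]
(C,S): not NE [P1→B gives 9>1; P2→Q gives 9>0]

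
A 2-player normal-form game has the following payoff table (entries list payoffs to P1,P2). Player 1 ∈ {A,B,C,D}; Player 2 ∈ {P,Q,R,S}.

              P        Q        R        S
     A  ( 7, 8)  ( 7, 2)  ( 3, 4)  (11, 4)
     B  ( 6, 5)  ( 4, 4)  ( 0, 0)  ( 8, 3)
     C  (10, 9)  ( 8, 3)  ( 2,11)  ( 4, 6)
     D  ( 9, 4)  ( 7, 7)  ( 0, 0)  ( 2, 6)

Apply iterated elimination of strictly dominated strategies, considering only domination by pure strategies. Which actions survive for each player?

P1 drop B (A beats it: P:7>6 Q:7>4 R:3>0 S:11>8)
P1 drop D (C beats it: P:10>9 Q:8>7 R:2>0 S:4>2)
P2 drop Q (P beats it: A:8>2 C:9>3)
P2 drop S (P beats it: A:8>4 C:9>6)
P1→{A,C} P2→{P,R}

Remaining: P1:{A,C} P2:{P,R}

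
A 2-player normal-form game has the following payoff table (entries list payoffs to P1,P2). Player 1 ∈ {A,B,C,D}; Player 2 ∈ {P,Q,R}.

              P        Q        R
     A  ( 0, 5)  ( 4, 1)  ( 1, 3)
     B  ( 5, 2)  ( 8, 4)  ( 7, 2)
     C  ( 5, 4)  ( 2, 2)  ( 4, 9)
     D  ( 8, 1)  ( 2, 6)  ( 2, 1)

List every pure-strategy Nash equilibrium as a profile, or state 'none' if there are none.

PSNE = {(B,Q)}

(A,P): not NE [P1→D gives 8>0]
(A,Q): not NE [P1→B gives 8>4; P2→P gives 5>1]
(A,R): not NE [P1→B gives 7>1; P2→P gives 5>3]
(B,P): not NE [P1→D gives 8>5; P2→Q gives 4>2]
(B,Q): NE
(B,R): not NE [P2→Q gives 4>2]
(C,P): not NE [P1→D gives 8>5; P2→R gives 9>4]
(C,Q): not NE [P1→B gives 8>2; P2→R gives 9>2]
(C,R): not NE [P1→B gives 7>4]
(D,P): not NE [P2→Q gives 6>1]
(D,Q): not NE [P1→B gives 8>2]
(D,R): not NE [P1→B gives 7>2; P2→Q gives 6>1]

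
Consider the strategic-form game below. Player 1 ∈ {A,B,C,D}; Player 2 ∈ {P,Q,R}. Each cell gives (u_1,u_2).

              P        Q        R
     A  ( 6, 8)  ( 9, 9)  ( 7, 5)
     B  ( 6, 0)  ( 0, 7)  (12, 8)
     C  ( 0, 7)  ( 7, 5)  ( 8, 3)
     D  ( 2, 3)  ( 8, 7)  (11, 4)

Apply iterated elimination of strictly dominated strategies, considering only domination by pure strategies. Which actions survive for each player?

Survivors P1:{A,B,D} P2:{Q,R}

P1 drop C (D beats it: P:2>0 Q:8>7 R:11>8)
P2 drop P (Q beats it: A:9>8 B:7>0 D:7>3)
P1→{A,B,D} P2→{Q,R}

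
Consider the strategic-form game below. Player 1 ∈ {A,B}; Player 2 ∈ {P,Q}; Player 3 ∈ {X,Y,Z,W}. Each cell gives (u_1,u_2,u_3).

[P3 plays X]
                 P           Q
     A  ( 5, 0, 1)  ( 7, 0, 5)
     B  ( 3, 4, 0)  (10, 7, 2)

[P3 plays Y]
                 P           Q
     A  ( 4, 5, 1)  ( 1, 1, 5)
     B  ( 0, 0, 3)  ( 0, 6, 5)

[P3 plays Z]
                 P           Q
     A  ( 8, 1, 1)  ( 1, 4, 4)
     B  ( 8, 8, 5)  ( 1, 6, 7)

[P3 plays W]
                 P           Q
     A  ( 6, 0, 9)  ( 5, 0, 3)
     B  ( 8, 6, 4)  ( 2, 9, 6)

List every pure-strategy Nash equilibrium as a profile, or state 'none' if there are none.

(A,P,X): not NE [P3→W gives 9>1]
(A,P,Y): not NE [P3→W gives 9>1]
(A,P,Z): not NE [P2→Q gives 4>1; P3→W gives 9>1]
(A,P,W): not NE [P1→B gives 8>6]
(A,Q,X): not NE [P1→B gives 10>7]
(A,Q,Y): not NE [P2→P gives 5>1]
(A,Q,Z): not NE [P3→Y gives 5>4]
(A,Q,W): not NE [P3→Y gives 5>3]
(B,P,X): not NE [P1→A gives 5>3; P2→Q gives 7>4; P3→Z gives 5>0]
(B,P,Y): not NE [P1→A gives 4>0; P2→Q gives 6>0; P3→Z gives 5>3]
(B,P,Z): NE
(B,P,W): not NE [P2→Q gives 9>6; P3→Z gives 5>4]
(B,Q,X): not NE [P3→Z gives 7>2]
(B,Q,Y): not NE [P1→A gives 1>0; P3→Z gives 7>5]
(B,Q,Z): not NE [P2→P gives 8>6]
(B,Q,W): not NE [P1→A gives 5>2; P3→Z gives 7>6]

NE set: (B,P,Z)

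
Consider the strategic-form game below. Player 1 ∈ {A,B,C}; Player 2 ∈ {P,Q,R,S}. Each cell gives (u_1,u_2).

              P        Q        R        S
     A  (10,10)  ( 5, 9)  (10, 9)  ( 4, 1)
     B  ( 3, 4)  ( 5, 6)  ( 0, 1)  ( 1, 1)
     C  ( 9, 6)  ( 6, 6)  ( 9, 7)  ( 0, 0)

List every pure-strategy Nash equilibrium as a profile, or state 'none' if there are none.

(A,P): NE
(A,Q): not NE [P1→C gives 6>5; P2→P gives 10>9]
(A,R): not NE [P2→P gives 10>9]
(A,S): not NE [P2→P gives 10>1]
(B,P): not NE [P1→A gives 10>3; P2→Q gives 6>4]
(B,Q): not NE [P1→C gives 6>5]
(B,R): not NE [P1→A gives 10>0; P2→Q gives 6>1]
(B,S): not NE [P1→A gives 4>1; P2→Q gives 6>1]
(C,P): not NE [P1→A gives 10>9; P2→R gives 7>6]
(C,Q): not NE [P2→R gives 7>6]
(C,R): not NE [P1→A gives 10>9]
(C,S): not NE [P1→A gives 4>0; P2→R gives 7>0]

Nash profiles: (A,P)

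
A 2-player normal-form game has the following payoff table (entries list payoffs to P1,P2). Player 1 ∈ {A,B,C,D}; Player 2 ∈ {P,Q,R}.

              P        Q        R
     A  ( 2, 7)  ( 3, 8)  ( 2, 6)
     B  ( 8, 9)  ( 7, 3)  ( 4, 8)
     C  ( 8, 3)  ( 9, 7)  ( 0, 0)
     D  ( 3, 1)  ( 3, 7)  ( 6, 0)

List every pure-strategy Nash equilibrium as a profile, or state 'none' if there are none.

(A,P): not NE [P1→C gives 8>2; P2→Q gives 8>7]
(A,Q): not NE [P1→C gives 9>3]
(A,R): not NE [P1→D gives 6>2; P2→Q gives 8>6]
(B,P): NE
(B,Q): not NE [P1→C gives 9>7; P2→P gives 9>3]
(B,R): not NE [P1→D gives 6>4; P2→P gives 9>8]
(C,P): not NE [P2→Q gives 7>3]
(C,Q): NE
(C,R): not NE [P1→D gives 6>0; P2→Q gives 7>0]
(D,P): not NE [P1→C gives 8>3; P2→Q gives 7>1]
(D,Q): not NE [P1→C gives 9>3]
(D,R): not NE [P2→Q gives 7>0]

NE set: (B,P), (C,Q)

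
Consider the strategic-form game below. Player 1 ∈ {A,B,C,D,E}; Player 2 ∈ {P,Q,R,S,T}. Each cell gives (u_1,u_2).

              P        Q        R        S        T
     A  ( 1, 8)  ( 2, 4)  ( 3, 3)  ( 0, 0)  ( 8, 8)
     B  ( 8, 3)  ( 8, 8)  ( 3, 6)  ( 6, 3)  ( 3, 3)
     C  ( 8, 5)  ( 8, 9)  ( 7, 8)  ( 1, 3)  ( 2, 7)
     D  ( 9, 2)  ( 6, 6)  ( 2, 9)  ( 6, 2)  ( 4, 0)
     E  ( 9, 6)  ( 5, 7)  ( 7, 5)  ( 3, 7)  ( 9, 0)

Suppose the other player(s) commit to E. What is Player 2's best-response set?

u_2(P vs E) = 6
u_2(Q vs E) = 7
u_2(R vs E) = 5
u_2(S vs E) = 7
u_2(T vs E) = 0
max payoff 7 at {Q,S}

P2 best: {Q,S}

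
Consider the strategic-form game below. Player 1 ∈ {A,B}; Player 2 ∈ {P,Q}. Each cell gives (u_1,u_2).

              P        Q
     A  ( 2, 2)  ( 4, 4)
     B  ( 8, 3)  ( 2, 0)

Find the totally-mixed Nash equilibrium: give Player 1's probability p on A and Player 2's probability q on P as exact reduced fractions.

(p,q) = (3/5, 1/4)

P1 indiff ⇒ q·2+(1-q)·4 = q·8+(1-q)·2 ⇒ q(-6) = (1-q)(-2) ⇒ q = 1/4
P2 indiff ⇒ p·2+(1-p)·3 = p·4+(1-p)·0 ⇒ p(-2) = (1-p)(-3) ⇒ p = 3/5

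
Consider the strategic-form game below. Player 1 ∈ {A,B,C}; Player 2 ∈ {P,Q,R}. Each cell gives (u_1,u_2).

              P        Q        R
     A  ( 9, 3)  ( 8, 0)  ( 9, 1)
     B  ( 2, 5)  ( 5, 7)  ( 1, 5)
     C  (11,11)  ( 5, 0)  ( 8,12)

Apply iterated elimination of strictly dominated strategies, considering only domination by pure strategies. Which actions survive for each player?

Survivors P1:{A,C} P2:{P,R}

P1 drop B (A beats it: P:9>2 Q:8>5 R:9>1)
P2 drop Q (P beats it: A:3>0 C:11>0)
P1→{A,C} P2→{P,R}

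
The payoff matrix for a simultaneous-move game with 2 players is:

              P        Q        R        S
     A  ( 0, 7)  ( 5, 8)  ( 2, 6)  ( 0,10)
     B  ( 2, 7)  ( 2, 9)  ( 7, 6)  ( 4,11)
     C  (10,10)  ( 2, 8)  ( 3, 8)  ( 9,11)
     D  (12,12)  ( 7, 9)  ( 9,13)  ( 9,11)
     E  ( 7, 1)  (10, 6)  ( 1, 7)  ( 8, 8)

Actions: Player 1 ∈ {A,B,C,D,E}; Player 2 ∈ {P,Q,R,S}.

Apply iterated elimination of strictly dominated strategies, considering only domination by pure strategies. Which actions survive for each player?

Survivors P1:{C,D} P2:{P,R,S}

P1 drop A (D beats it: P:12>0 Q:7>5 R:9>2 S:9>0)
P1 drop B (D beats it: P:12>2 Q:7>2 R:9>7 S:9>4)
P2 drop Q (S beats it: C:11>8 D:11>9 E:8>6)
P1 drop E (C beats it: P:10>7 R:3>1 S:9>8)
P1→{C,D} P2→{P,R,S}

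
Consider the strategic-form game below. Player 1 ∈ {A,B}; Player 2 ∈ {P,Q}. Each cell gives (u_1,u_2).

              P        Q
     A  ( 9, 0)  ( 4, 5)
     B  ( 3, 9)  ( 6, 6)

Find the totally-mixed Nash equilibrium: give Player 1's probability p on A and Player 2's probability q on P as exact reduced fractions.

(p,q) = (3/8, 1/4)

P1 indiff ⇒ q·9+(1-q)·4 = q·3+(1-q)·6 ⇒ q(6) = (1-q)(2) ⇒ q = 1/4
P2 indiff ⇒ p·0+(1-p)·9 = p·5+(1-p)·6 ⇒ p(-5) = (1-p)(-3) ⇒ p = 3/8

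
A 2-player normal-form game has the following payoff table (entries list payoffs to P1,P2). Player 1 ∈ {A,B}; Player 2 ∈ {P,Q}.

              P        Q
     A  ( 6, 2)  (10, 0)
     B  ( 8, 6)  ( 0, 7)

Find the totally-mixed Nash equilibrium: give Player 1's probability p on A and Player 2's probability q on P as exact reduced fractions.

(p,q) = (1/3, 5/6)

P1 indiff ⇒ q·6+(1-q)·10 = q·8+(1-q)·0 ⇒ q(-2) = (1-q)(-10) ⇒ q = 5/6
P2 indiff ⇒ p·2+(1-p)·6 = p·0+(1-p)·7 ⇒ p(2) = (1-p)(1) ⇒ p = 1/3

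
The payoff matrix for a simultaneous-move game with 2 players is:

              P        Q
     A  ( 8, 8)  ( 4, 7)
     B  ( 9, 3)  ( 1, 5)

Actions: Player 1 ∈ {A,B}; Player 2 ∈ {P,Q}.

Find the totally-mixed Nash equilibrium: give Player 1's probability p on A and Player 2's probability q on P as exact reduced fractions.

P1 indiff ⇒ q·8+(1-q)·4 = q·9+(1-q)·1 ⇒ q(-1) = (1-q)(-3) ⇒ q = 3/4
P2 indiff ⇒ p·8+(1-p)·3 = p·7+(1-p)·5 ⇒ p(1) = (1-p)(2) ⇒ p = 2/3

P1 mixes 2/3 on A; P2 mixes 3/4 on P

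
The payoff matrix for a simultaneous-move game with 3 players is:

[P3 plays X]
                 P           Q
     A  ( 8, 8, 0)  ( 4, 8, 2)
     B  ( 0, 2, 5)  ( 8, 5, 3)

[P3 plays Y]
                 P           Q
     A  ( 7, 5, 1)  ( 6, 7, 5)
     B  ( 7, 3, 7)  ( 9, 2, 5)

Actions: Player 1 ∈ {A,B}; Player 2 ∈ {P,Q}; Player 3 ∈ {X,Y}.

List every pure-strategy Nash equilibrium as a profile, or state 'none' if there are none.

(A,P,X): not NE [P3→Y gives 1>0]
(A,P,Y): not NE [P2→Q gives 7>5]
(A,Q,X): not NE [P1→B gives 8>4; P3→Y gives 5>2]
(A,Q,Y): not NE [P1→B gives 9>6]
(B,P,X): not NE [P1→A gives 8>0; P2→Q gives 5>2; P3→Y gives 7>5]
(B,P,Y): NE
(B,Q,X): not NE [P3→Y gives 5>3]
(B,Q,Y): not NE [P2→P gives 3>2]

NE set: (B,P,Y)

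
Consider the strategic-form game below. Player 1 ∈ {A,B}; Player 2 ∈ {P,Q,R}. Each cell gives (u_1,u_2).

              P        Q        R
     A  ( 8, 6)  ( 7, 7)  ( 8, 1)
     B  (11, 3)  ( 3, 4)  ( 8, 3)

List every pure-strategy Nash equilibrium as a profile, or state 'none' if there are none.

(A,P): not NE [P1→B gives 11>8; P2→Q gives 7>6]
(A,Q): NE
(A,R): not NE [P2→Q gives 7>1]
(B,P): not NE [P2→Q gives 4>3]
(B,Q): not NE [P1→A gives 7>3]
(B,R): not NE [P2→Q gives 4>3]

Nash profiles: (A,Q)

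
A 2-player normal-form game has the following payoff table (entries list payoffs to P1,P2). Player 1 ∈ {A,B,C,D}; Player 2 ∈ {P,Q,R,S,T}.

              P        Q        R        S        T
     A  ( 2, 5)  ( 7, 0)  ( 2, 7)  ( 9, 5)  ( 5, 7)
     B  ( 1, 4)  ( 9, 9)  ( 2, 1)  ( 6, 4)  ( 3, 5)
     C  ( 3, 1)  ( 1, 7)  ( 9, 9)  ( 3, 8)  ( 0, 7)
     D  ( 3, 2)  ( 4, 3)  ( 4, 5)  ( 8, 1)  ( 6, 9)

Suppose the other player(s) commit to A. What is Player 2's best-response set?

u_2(P vs A) = 5
u_2(Q vs A) = 0
u_2(R vs A) = 7
u_2(S vs A) = 5
u_2(T vs A) = 7
max payoff 7 at {R,T}

argmax u_2 = {R,T}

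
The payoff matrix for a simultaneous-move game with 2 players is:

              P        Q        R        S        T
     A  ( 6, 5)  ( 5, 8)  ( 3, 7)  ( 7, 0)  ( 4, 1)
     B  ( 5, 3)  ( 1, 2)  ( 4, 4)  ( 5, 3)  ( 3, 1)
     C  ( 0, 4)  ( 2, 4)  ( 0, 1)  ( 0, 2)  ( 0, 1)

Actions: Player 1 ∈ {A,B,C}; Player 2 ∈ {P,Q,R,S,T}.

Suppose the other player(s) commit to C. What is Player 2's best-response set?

argmax u_2 = {P,Q}

u_2(P vs C) = 4
u_2(Q vs C) = 4
u_2(R vs C) = 1
u_2(S vs C) = 2
u_2(T vs C) = 1
max payoff 4 at {P,Q}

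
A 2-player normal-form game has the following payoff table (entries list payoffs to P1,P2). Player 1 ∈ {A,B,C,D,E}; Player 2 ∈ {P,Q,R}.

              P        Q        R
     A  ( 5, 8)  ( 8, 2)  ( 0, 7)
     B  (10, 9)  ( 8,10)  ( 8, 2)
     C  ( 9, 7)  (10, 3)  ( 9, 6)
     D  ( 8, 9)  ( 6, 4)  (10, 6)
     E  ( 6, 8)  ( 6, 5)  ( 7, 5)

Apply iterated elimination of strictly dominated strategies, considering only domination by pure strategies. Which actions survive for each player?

P1 drop A (C beats it: P:9>5 Q:10>8 R:9>0)
P1 drop E (B beats it: P:10>6 Q:8>6 R:8>7)
P2 drop R (P beats it: B:9>2 C:7>6 D:9>6)
P1 drop D (B beats it: P:10>8 Q:8>6)
P1→{B,C} P2→{P,Q}

IESDS → P1:{B,C} P2:{P,Q}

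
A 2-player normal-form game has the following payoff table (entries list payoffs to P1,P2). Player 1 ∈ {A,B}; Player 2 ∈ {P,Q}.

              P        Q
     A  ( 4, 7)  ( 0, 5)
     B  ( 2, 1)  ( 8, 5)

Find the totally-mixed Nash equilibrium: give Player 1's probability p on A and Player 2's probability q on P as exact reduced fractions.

(p,q) = (2/3, 4/5)

P1 indiff ⇒ q·4+(1-q)·0 = q·2+(1-q)·8 ⇒ q(2) = (1-q)(8) ⇒ q = 4/5
P2 indiff ⇒ p·7+(1-p)·1 = p·5+(1-p)·5 ⇒ p(2) = (1-p)(4) ⇒ p = 2/3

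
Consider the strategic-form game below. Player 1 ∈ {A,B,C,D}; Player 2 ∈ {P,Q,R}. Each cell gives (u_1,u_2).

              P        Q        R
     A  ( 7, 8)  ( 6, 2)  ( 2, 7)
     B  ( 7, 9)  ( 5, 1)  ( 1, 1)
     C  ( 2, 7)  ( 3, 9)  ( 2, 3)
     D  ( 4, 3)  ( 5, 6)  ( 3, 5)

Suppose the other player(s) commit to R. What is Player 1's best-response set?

u_1(A vs R) = 2
u_1(B vs R) = 1
u_1(C vs R) = 2
u_1(D vs R) = 3
max payoff 3 at {D}

BR_1 = {D}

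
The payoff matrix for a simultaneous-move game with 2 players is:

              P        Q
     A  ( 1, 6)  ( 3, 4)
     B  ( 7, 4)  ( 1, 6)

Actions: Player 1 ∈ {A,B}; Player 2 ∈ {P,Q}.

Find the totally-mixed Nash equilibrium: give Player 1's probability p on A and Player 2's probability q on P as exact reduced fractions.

P1 indiff ⇒ q·1+(1-q)·3 = q·7+(1-q)·1 ⇒ q(-6) = (1-q)(-2) ⇒ q = 1/4
P2 indiff ⇒ p·6+(1-p)·4 = p·4+(1-p)·6 ⇒ p(2) = (1-p)(2) ⇒ p = 1/2

P1 mixes 1/2 on A; P2 mixes 1/4 on P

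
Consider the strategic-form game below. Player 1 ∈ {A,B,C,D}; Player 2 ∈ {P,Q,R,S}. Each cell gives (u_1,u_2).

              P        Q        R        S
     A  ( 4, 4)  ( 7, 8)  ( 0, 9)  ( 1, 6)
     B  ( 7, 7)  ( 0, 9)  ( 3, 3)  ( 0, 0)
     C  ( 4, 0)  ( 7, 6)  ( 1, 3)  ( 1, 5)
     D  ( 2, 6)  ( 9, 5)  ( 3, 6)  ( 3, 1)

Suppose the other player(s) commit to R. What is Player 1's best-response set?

argmax u_1 = {B,D}

u_1(A vs R) = 0
u_1(B vs R) = 3
u_1(C vs R) = 1
u_1(D vs R) = 3
max payoff 3 at {B,D}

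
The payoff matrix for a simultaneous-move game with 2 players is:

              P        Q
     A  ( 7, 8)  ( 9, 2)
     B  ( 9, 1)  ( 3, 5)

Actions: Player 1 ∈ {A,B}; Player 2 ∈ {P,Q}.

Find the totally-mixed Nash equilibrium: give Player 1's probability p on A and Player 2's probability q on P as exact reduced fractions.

(p,q) = (2/5, 3/4)

P1 indiff ⇒ q·7+(1-q)·9 = q·9+(1-q)·3 ⇒ q(-2) = (1-q)(-6) ⇒ q = 3/4
P2 indiff ⇒ p·8+(1-p)·1 = p·2+(1-p)·5 ⇒ p(6) = (1-p)(4) ⇒ p = 2/5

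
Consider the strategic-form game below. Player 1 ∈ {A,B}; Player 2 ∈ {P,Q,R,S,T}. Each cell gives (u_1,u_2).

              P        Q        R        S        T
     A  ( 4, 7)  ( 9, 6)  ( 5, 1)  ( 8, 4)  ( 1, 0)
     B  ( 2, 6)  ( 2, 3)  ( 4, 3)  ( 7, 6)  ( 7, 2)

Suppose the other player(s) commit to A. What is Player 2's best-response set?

argmax u_2 = {P}

u_2(P vs A) = 7
u_2(Q vs A) = 6
u_2(R vs A) = 1
u_2(S vs A) = 4
u_2(T vs A) = 0
max payoff 7 at {P}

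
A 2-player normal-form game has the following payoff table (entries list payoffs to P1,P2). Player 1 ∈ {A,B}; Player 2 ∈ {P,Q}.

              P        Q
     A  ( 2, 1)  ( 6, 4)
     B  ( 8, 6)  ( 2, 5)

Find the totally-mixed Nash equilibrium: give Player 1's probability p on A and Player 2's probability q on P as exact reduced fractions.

P1 indiff ⇒ q·2+(1-q)·6 = q·8+(1-q)·2 ⇒ q(-6) = (1-q)(-4) ⇒ q = 2/5
P2 indiff ⇒ p·1+(1-p)·6 = p·4+(1-p)·5 ⇒ p(-3) = (1-p)(-1) ⇒ p = 1/4

P1 mixes 1/4 on A; P2 mixes 2/5 on P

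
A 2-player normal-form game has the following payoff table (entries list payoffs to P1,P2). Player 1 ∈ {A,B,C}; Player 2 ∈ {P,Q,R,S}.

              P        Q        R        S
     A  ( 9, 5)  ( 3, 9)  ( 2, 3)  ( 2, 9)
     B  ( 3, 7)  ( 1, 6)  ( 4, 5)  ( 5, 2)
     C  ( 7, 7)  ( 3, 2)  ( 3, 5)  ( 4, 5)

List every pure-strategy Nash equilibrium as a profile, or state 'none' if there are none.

(A,P): not NE [P2→S gives 9>5]
(A,Q): NE
(A,R): not NE [P1→B gives 4>2; P2→S gives 9>3]
(A,S): not NE [P1→B gives 5>2]
(B,P): not NE [P1→A gives 9>3]
(B,Q): not NE [P1→C gives 3>1; P2→P gives 7>6]
(B,R): not NE [P2→P gives 7>5]
(B,S): not NE [P2→P gives 7>2]
(C,P): not NE [P1→A gives 9>7]
(C,Q): not NE [P2→P gives 7>2]
(C,R): not NE [P1→B gives 4>3; P2→P gives 7>5]
(C,S): not NE [P1→B gives 5>4; P2→P gives 7>5]

Nash profiles: (A,Q)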